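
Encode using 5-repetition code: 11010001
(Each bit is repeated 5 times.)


Each bit -> 5 copies

1111111111000001111100000000000000011111


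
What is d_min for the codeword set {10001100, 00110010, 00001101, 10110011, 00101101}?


Comparing all pairs, minimum distance: 1
Can detect 0 errors, correct 0 errors

1


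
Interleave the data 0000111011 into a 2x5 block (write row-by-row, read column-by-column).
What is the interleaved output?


Matrix:
  00001
  11011
Read columns: 0101000111

0101000111


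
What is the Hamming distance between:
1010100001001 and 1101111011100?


XOR: 0111011010101
Count of 1s: 8

8


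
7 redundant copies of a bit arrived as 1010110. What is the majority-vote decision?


Ones: 4 out of 7
Threshold: 4

1 (4/7 voted 1)


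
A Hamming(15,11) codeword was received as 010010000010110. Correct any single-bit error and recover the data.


Syndrome = 15: error at position 15

Data: 01000010111 (corrected bit 15)


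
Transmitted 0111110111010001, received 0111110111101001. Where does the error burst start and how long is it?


XOR: 0000000000111000

Burst at position 10, length 3


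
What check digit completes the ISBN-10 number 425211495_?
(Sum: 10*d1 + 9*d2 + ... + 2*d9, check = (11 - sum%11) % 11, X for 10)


Weighted sum: 176
176 mod 11 = 0

Check digit: 0


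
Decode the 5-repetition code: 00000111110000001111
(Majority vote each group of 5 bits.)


Groups: 00000, 11111, 00000, 01111
Majority votes: 0101

0101


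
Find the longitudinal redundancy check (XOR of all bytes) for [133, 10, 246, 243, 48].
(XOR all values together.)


XOR chain: 133 ^ 10 ^ 246 ^ 243 ^ 48 = 186

186


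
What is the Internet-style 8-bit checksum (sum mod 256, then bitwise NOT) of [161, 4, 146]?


Sum = 311 mod 256 = 55
Complement = 200

200


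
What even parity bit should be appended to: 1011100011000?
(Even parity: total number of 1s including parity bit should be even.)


Number of 1s in data: 6
Parity bit: 0

0


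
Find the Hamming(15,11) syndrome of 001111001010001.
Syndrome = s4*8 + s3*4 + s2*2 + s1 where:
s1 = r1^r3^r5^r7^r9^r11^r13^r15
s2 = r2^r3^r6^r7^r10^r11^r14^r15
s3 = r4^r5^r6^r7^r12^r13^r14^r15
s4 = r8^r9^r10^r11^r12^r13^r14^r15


s1=1, s2=0, s3=0, s4=1

Syndrome = 9 (error at position 9)


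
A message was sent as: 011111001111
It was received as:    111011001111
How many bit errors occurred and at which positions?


XOR: 100100000000

2 error(s) at position(s): 0, 3


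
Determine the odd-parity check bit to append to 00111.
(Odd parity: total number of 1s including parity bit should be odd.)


Number of 1s in data: 3
Parity bit: 0

0


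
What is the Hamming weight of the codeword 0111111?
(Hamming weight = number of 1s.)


Counting 1s in 0111111

6


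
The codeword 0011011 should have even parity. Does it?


Number of 1s: 4

Yes, parity is correct (4 ones)


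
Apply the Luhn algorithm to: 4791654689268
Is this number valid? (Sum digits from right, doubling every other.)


Luhn sum = 64
64 mod 10 = 4

Invalid (Luhn sum mod 10 = 4)


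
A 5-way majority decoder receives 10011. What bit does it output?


Ones: 3 out of 5
Threshold: 3

1 (3/5 voted 1)


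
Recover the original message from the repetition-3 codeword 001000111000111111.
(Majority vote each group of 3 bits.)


Groups: 001, 000, 111, 000, 111, 111
Majority votes: 001011

001011


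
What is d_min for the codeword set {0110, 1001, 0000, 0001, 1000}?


Comparing all pairs, minimum distance: 1
Can detect 0 errors, correct 0 errors

1


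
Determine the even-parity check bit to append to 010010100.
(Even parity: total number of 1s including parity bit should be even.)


Number of 1s in data: 3
Parity bit: 1

1


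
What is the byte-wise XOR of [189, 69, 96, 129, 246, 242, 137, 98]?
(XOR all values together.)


XOR chain: 189 ^ 69 ^ 96 ^ 129 ^ 246 ^ 242 ^ 137 ^ 98 = 246

246


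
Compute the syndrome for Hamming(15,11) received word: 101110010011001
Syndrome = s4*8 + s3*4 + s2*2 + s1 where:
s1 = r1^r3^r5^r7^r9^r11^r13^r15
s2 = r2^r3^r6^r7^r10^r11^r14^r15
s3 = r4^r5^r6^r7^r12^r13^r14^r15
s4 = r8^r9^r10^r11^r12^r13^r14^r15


s1=1, s2=1, s3=0, s4=0

Syndrome = 3 (error at position 3)


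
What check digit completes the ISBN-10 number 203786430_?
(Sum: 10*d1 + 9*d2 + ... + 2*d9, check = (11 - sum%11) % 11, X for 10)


Weighted sum: 196
196 mod 11 = 9

Check digit: 2


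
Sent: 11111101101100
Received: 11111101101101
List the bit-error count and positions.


XOR: 00000000000001

1 error(s) at position(s): 13


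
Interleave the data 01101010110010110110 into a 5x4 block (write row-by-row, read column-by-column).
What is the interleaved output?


Matrix:
  0110
  1010
  1100
  1011
  0110
Read columns: 01110101011101100010

01110101011101100010


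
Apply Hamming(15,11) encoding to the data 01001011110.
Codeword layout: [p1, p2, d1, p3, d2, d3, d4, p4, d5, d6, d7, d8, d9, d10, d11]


Parity bits: p1=0, p2=0, p3=0, p4=1

000010011011110


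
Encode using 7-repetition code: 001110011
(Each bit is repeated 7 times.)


Each bit -> 7 copies

000000000000001111111111111111111110000000000000011111111111111


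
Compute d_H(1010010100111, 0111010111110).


XOR: 1101000011001
Count of 1s: 6

6


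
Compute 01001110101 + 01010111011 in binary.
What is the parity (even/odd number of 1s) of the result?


01001110101 = 629
01010111011 = 699
Sum = 1328 = 10100110000
1s count = 4

even parity (4 ones in 10100110000)


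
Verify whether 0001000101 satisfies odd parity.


Number of 1s: 3

Yes, parity is correct (3 ones)


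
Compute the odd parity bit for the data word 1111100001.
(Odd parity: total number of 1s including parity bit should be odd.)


Number of 1s in data: 6
Parity bit: 1

1


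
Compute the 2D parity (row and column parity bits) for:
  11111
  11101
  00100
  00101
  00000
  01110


Row parities: 101001
Column parities: 01101

Row P: 101001, Col P: 01101, Corner: 1


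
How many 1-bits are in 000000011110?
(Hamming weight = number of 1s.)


Counting 1s in 000000011110

4


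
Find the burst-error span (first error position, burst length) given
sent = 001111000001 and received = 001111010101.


XOR: 000000010100

Burst at position 7, length 3


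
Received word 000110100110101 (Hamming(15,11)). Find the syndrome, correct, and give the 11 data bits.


Syndrome = 5: error at position 5

Data: 00010110101 (corrected bit 5)


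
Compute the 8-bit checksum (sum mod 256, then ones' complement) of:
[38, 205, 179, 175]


Sum = 597 mod 256 = 85
Complement = 170

170


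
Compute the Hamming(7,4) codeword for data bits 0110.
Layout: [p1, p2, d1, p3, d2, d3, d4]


Parity bits: p1=1, p2=1, p3=0

1100110


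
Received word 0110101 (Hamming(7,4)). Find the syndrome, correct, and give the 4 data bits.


Syndrome = 3: error at position 3

Data: 0101 (corrected bit 3)


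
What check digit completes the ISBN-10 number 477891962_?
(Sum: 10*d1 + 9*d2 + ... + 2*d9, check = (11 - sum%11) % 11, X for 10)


Weighted sum: 332
332 mod 11 = 2

Check digit: 9


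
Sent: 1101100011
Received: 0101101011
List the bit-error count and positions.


XOR: 1000001000

2 error(s) at position(s): 0, 6


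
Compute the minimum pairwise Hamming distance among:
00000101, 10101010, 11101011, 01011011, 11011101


Comparing all pairs, minimum distance: 2
Can detect 1 errors, correct 0 errors

2


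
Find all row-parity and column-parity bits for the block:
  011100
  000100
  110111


Row parities: 111
Column parities: 101111

Row P: 111, Col P: 101111, Corner: 1


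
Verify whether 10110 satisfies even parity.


Number of 1s: 3

No, parity error (3 ones)


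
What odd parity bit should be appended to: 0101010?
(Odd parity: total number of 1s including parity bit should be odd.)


Number of 1s in data: 3
Parity bit: 0

0


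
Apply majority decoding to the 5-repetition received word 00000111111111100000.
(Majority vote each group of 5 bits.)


Groups: 00000, 11111, 11111, 00000
Majority votes: 0110

0110


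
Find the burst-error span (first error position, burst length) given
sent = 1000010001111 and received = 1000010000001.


XOR: 0000000001110

Burst at position 9, length 3


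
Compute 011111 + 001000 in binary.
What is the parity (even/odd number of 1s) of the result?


011111 = 31
001000 = 8
Sum = 39 = 100111
1s count = 4

even parity (4 ones in 100111)


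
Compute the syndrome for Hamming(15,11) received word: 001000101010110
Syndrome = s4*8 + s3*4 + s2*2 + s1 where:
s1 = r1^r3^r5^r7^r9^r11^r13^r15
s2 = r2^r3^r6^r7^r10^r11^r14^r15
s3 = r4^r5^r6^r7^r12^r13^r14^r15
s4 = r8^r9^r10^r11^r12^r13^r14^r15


s1=1, s2=0, s3=1, s4=0

Syndrome = 5 (error at position 5)


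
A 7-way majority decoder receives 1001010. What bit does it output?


Ones: 3 out of 7
Threshold: 4

0 (3/7 voted 1)


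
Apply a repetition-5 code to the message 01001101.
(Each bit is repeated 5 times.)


Each bit -> 5 copies

0000011111000000000011111111110000011111


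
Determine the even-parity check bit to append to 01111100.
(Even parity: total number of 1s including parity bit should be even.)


Number of 1s in data: 5
Parity bit: 1

1


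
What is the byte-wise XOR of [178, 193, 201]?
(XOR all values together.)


XOR chain: 178 ^ 193 ^ 201 = 186

186


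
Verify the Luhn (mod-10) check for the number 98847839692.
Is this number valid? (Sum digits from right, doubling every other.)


Luhn sum = 75
75 mod 10 = 5

Invalid (Luhn sum mod 10 = 5)


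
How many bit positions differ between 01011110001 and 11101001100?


XOR: 10110111101
Count of 1s: 8

8


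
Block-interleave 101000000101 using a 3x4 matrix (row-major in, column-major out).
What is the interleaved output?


Matrix:
  1010
  0000
  0101
Read columns: 100001100001

100001100001


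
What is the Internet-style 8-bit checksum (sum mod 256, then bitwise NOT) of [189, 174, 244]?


Sum = 607 mod 256 = 95
Complement = 160

160


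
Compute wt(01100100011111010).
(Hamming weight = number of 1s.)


Counting 1s in 01100100011111010

9


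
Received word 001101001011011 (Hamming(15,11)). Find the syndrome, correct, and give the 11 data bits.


Syndrome = 14: error at position 14

Data: 10101011001 (corrected bit 14)


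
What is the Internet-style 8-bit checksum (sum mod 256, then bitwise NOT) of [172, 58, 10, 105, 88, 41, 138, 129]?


Sum = 741 mod 256 = 229
Complement = 26

26


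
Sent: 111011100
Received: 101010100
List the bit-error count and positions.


XOR: 010001000

2 error(s) at position(s): 1, 5


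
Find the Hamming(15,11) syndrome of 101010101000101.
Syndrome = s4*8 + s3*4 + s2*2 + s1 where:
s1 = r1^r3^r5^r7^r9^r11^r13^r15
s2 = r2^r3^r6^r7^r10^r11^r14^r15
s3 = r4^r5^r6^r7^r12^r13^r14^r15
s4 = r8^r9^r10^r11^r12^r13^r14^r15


s1=1, s2=1, s3=0, s4=1

Syndrome = 11 (error at position 11)


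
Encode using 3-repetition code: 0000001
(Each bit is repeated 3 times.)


Each bit -> 3 copies

000000000000000000111


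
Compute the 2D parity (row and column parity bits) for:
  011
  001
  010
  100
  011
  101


Row parities: 011100
Column parities: 010

Row P: 011100, Col P: 010, Corner: 1


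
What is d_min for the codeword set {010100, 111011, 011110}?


Comparing all pairs, minimum distance: 2
Can detect 1 errors, correct 0 errors

2


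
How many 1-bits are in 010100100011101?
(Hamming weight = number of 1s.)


Counting 1s in 010100100011101

7


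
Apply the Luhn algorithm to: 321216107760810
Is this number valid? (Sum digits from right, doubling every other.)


Luhn sum = 45
45 mod 10 = 5

Invalid (Luhn sum mod 10 = 5)


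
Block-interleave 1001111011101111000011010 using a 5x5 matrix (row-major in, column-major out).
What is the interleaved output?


Matrix:
  10011
  11011
  10111
  10000
  11010
Read columns: 1111101001001001110111100

1111101001001001110111100


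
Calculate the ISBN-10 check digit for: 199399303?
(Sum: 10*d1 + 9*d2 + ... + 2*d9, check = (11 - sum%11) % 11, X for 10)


Weighted sum: 301
301 mod 11 = 4

Check digit: 7


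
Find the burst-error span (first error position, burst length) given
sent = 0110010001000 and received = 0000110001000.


XOR: 0110100000000

Burst at position 1, length 4


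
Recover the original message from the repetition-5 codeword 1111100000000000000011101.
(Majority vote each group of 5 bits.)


Groups: 11111, 00000, 00000, 00000, 11101
Majority votes: 10001

10001


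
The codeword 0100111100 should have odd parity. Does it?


Number of 1s: 5

Yes, parity is correct (5 ones)


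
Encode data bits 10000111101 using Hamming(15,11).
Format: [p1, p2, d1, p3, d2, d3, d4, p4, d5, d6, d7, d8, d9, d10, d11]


Parity bits: p1=0, p2=0, p3=1, p4=1

001100010111101


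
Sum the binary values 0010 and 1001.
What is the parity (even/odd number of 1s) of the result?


0010 = 2
1001 = 9
Sum = 11 = 1011
1s count = 3

odd parity (3 ones in 1011)


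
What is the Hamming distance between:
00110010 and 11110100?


XOR: 11000110
Count of 1s: 4

4


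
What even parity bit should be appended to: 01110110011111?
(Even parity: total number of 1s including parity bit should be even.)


Number of 1s in data: 10
Parity bit: 0

0


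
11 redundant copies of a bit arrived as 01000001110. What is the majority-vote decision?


Ones: 4 out of 11
Threshold: 6

0 (4/11 voted 1)


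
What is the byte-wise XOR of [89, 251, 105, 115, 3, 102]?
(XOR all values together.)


XOR chain: 89 ^ 251 ^ 105 ^ 115 ^ 3 ^ 102 = 221

221


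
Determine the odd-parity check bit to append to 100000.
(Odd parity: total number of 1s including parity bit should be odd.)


Number of 1s in data: 1
Parity bit: 0

0


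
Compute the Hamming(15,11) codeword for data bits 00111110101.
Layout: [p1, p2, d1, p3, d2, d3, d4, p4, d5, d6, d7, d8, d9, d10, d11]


Parity bits: p1=1, p2=1, p3=0, p4=1

110001111110101


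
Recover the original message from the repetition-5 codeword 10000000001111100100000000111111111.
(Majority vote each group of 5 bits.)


Groups: 10000, 00000, 11111, 00100, 00000, 01111, 11111
Majority votes: 0010011

0010011


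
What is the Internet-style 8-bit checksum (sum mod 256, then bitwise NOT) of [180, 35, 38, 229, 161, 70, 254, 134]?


Sum = 1101 mod 256 = 77
Complement = 178

178


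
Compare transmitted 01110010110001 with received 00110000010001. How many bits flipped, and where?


XOR: 01000010100000

3 error(s) at position(s): 1, 6, 8


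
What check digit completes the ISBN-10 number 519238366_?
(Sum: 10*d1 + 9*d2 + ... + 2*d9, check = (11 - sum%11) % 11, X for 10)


Weighted sum: 245
245 mod 11 = 3

Check digit: 8


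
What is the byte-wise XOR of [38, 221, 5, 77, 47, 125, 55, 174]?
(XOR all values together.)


XOR chain: 38 ^ 221 ^ 5 ^ 77 ^ 47 ^ 125 ^ 55 ^ 174 = 120

120


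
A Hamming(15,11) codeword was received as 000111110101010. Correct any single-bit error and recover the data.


Syndrome = 0: no error detected

Data: 01110101010 (no errors)


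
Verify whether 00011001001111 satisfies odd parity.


Number of 1s: 7

Yes, parity is correct (7 ones)


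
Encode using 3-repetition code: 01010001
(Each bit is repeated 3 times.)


Each bit -> 3 copies

000111000111000000000111


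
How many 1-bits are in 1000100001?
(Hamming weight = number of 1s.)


Counting 1s in 1000100001

3


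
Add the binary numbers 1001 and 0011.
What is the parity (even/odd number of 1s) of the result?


1001 = 9
0011 = 3
Sum = 12 = 1100
1s count = 2

even parity (2 ones in 1100)


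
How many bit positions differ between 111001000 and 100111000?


XOR: 011110000
Count of 1s: 4

4


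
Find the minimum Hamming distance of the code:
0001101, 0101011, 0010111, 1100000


Comparing all pairs, minimum distance: 3
Can detect 2 errors, correct 1 errors

3


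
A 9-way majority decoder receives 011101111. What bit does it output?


Ones: 7 out of 9
Threshold: 5

1 (7/9 voted 1)


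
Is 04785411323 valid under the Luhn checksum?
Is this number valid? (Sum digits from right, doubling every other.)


Luhn sum = 48
48 mod 10 = 8

Invalid (Luhn sum mod 10 = 8)


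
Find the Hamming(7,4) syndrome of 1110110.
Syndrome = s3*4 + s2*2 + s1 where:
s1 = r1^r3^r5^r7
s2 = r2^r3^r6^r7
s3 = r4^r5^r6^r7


s1=1, s2=1, s3=0

Syndrome = 3 (error at position 3)


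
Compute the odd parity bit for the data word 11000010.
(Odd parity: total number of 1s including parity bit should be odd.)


Number of 1s in data: 3
Parity bit: 0

0


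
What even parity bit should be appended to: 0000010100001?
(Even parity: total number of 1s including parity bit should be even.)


Number of 1s in data: 3
Parity bit: 1

1


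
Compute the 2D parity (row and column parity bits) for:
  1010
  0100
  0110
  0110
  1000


Row parities: 01001
Column parities: 0110

Row P: 01001, Col P: 0110, Corner: 0


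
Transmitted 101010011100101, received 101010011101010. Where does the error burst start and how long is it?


XOR: 000000000001111

Burst at position 11, length 4


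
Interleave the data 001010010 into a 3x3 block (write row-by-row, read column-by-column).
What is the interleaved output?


Matrix:
  001
  010
  010
Read columns: 000011100

000011100


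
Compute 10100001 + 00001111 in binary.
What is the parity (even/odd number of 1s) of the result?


10100001 = 161
00001111 = 15
Sum = 176 = 10110000
1s count = 3

odd parity (3 ones in 10110000)


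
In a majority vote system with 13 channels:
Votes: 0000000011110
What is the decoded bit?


Ones: 4 out of 13
Threshold: 7

0 (4/13 voted 1)


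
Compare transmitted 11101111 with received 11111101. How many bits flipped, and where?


XOR: 00010010

2 error(s) at position(s): 3, 6


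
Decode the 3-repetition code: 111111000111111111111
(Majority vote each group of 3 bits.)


Groups: 111, 111, 000, 111, 111, 111, 111
Majority votes: 1101111

1101111


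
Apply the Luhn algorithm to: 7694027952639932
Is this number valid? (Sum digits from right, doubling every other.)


Luhn sum = 75
75 mod 10 = 5

Invalid (Luhn sum mod 10 = 5)


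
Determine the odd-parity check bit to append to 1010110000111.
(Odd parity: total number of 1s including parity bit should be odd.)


Number of 1s in data: 7
Parity bit: 0

0


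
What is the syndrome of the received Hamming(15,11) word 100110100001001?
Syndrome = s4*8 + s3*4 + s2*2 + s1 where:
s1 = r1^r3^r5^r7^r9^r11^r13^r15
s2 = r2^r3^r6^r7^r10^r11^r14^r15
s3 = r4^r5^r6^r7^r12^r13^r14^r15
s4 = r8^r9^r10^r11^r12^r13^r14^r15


s1=0, s2=0, s3=1, s4=0

Syndrome = 4 (error at position 4)


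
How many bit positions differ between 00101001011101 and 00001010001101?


XOR: 00100011010000
Count of 1s: 4

4


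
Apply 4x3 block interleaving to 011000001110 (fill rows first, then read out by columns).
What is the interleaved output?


Matrix:
  011
  000
  001
  110
Read columns: 000110011010

000110011010


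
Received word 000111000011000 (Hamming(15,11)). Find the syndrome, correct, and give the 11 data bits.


Syndrome = 0: no error detected

Data: 01100011000 (no errors)


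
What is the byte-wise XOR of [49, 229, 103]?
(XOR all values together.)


XOR chain: 49 ^ 229 ^ 103 = 179

179


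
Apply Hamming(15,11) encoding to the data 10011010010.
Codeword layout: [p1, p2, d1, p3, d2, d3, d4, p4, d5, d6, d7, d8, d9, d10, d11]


Parity bits: p1=0, p2=0, p3=0, p4=1

001000111010010


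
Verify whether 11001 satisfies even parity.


Number of 1s: 3

No, parity error (3 ones)


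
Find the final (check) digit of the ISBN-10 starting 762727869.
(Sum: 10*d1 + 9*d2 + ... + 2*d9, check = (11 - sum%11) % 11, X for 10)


Weighted sum: 304
304 mod 11 = 7

Check digit: 4


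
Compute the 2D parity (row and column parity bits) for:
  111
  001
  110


Row parities: 110
Column parities: 000

Row P: 110, Col P: 000, Corner: 0


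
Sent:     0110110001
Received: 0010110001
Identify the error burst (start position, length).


XOR: 0100000000

Burst at position 1, length 1


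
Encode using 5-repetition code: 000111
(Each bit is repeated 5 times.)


Each bit -> 5 copies

000000000000000111111111111111


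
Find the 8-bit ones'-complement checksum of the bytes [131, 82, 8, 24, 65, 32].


Sum = 342 mod 256 = 86
Complement = 169

169


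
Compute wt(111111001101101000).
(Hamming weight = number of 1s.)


Counting 1s in 111111001101101000

11


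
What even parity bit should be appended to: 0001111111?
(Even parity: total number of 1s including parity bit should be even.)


Number of 1s in data: 7
Parity bit: 1

1


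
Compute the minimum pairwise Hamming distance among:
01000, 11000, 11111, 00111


Comparing all pairs, minimum distance: 1
Can detect 0 errors, correct 0 errors

1


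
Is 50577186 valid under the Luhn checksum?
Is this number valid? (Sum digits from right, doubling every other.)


Luhn sum = 28
28 mod 10 = 8

Invalid (Luhn sum mod 10 = 8)


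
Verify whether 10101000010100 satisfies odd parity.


Number of 1s: 5

Yes, parity is correct (5 ones)


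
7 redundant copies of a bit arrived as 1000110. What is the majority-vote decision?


Ones: 3 out of 7
Threshold: 4

0 (3/7 voted 1)


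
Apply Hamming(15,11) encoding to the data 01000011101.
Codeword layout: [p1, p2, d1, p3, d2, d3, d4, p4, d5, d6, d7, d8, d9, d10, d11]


Parity bits: p1=0, p2=0, p3=0, p4=0

000010000011101


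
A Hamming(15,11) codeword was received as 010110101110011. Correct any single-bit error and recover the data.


Syndrome = 13: error at position 13

Data: 01011110111 (corrected bit 13)


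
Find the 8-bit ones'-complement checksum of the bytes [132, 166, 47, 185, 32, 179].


Sum = 741 mod 256 = 229
Complement = 26

26


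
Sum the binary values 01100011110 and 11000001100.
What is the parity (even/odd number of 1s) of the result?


01100011110 = 798
11000001100 = 1548
Sum = 2346 = 100100101010
1s count = 5

odd parity (5 ones in 100100101010)


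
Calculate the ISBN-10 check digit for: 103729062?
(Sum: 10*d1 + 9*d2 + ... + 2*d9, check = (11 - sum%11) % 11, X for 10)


Weighted sum: 162
162 mod 11 = 8

Check digit: 3


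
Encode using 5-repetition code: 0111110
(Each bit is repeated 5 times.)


Each bit -> 5 copies

00000111111111111111111111111100000


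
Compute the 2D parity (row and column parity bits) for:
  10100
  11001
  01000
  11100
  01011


Row parities: 01111
Column parities: 10010

Row P: 01111, Col P: 10010, Corner: 0


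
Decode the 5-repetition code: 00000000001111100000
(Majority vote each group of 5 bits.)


Groups: 00000, 00000, 11111, 00000
Majority votes: 0010

0010


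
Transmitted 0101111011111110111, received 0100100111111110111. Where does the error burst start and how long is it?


XOR: 0001011100000000000

Burst at position 3, length 5


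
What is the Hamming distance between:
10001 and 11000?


XOR: 01001
Count of 1s: 2

2


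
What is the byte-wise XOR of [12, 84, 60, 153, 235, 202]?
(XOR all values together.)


XOR chain: 12 ^ 84 ^ 60 ^ 153 ^ 235 ^ 202 = 220

220


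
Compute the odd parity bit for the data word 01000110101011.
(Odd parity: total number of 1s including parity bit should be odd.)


Number of 1s in data: 7
Parity bit: 0

0


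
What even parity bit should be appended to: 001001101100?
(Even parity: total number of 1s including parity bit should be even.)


Number of 1s in data: 5
Parity bit: 1

1


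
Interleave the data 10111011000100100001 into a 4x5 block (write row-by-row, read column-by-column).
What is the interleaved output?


Matrix:
  10111
  01100
  01001
  00001
Read columns: 10000110110010001011

10000110110010001011


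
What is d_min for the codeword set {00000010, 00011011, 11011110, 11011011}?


Comparing all pairs, minimum distance: 2
Can detect 1 errors, correct 0 errors

2


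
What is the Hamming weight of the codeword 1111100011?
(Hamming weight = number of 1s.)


Counting 1s in 1111100011

7


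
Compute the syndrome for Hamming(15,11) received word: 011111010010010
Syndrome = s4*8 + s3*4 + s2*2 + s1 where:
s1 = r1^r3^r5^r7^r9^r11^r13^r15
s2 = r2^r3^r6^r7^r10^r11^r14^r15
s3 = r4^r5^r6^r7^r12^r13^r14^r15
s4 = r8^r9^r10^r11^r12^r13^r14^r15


s1=1, s2=1, s3=0, s4=1

Syndrome = 11 (error at position 11)


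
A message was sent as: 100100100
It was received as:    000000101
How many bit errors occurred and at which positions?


XOR: 100100001

3 error(s) at position(s): 0, 3, 8


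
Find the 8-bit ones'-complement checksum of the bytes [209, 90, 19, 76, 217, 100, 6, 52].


Sum = 769 mod 256 = 1
Complement = 254

254


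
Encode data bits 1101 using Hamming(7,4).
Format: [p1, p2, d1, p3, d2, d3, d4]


Parity bits: p1=1, p2=0, p3=0

1010101


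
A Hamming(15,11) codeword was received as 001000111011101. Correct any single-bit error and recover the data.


Syndrome = 0: no error detected

Data: 10011011101 (no errors)


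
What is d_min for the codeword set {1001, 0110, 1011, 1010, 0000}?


Comparing all pairs, minimum distance: 1
Can detect 0 errors, correct 0 errors

1


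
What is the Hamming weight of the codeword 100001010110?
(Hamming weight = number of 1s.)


Counting 1s in 100001010110

5


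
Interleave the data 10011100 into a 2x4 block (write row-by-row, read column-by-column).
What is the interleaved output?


Matrix:
  1001
  1100
Read columns: 11010010

11010010


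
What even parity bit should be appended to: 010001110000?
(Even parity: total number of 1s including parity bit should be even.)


Number of 1s in data: 4
Parity bit: 0

0


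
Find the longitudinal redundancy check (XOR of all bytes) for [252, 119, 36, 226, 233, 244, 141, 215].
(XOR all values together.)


XOR chain: 252 ^ 119 ^ 36 ^ 226 ^ 233 ^ 244 ^ 141 ^ 215 = 10

10


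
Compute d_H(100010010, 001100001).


XOR: 101110011
Count of 1s: 6

6


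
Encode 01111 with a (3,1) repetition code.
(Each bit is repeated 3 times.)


Each bit -> 3 copies

000111111111111


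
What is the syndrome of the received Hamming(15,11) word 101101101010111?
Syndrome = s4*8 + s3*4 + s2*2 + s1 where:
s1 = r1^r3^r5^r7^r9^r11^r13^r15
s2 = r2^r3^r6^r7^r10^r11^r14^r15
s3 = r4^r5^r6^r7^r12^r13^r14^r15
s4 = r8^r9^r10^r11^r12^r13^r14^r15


s1=1, s2=0, s3=0, s4=1

Syndrome = 9 (error at position 9)


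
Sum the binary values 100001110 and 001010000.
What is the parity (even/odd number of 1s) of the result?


100001110 = 270
001010000 = 80
Sum = 350 = 101011110
1s count = 6

even parity (6 ones in 101011110)


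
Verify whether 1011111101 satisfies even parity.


Number of 1s: 8

Yes, parity is correct (8 ones)


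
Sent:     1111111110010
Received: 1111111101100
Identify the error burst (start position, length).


XOR: 0000000011110

Burst at position 8, length 4


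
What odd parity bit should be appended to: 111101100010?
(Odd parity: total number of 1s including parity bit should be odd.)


Number of 1s in data: 7
Parity bit: 0

0


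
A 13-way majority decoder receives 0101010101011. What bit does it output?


Ones: 7 out of 13
Threshold: 7

1 (7/13 voted 1)


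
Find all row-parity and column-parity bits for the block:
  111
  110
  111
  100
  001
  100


Row parities: 101111
Column parities: 111

Row P: 101111, Col P: 111, Corner: 1


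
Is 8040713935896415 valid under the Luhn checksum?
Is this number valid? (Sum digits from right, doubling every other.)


Luhn sum = 77
77 mod 10 = 7

Invalid (Luhn sum mod 10 = 7)


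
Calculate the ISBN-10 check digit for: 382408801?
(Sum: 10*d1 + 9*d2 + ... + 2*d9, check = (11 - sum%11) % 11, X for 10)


Weighted sum: 220
220 mod 11 = 0

Check digit: 0


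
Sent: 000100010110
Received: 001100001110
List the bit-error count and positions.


XOR: 001000011000

3 error(s) at position(s): 2, 7, 8


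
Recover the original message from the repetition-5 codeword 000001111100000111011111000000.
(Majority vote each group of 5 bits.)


Groups: 00000, 11111, 00000, 11101, 11110, 00000
Majority votes: 010110

010110


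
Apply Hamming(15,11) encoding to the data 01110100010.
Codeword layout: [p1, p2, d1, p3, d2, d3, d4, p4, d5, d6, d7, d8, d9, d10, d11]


Parity bits: p1=0, p2=0, p3=0, p4=0

000011100100010


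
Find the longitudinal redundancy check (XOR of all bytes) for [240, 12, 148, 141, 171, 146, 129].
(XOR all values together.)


XOR chain: 240 ^ 12 ^ 148 ^ 141 ^ 171 ^ 146 ^ 129 = 93

93


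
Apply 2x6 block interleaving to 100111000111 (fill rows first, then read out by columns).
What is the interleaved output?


Matrix:
  100111
  000111
Read columns: 100000111111

100000111111


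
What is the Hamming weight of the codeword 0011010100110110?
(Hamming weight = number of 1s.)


Counting 1s in 0011010100110110

8


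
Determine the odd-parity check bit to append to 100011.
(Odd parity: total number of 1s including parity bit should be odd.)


Number of 1s in data: 3
Parity bit: 0

0


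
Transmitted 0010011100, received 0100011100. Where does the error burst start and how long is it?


XOR: 0110000000

Burst at position 1, length 2


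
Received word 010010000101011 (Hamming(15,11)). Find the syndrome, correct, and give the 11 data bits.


Syndrome = 0: no error detected

Data: 01000101011 (no errors)


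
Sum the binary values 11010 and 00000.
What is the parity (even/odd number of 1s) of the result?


11010 = 26
00000 = 0
Sum = 26 = 11010
1s count = 3

odd parity (3 ones in 11010)


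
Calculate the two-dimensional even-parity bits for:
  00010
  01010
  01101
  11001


Row parities: 1011
Column parities: 11100

Row P: 1011, Col P: 11100, Corner: 1


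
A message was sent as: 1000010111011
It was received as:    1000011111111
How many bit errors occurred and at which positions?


XOR: 0000001000100

2 error(s) at position(s): 6, 10


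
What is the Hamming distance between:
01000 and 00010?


XOR: 01010
Count of 1s: 2

2


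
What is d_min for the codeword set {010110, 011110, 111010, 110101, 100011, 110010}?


Comparing all pairs, minimum distance: 1
Can detect 0 errors, correct 0 errors

1


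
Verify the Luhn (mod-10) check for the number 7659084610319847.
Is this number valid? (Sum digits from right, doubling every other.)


Luhn sum = 84
84 mod 10 = 4

Invalid (Luhn sum mod 10 = 4)


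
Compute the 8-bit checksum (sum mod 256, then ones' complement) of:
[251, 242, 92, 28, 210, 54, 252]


Sum = 1129 mod 256 = 105
Complement = 150

150


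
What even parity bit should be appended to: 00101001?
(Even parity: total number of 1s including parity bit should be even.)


Number of 1s in data: 3
Parity bit: 1

1


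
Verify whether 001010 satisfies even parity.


Number of 1s: 2

Yes, parity is correct (2 ones)


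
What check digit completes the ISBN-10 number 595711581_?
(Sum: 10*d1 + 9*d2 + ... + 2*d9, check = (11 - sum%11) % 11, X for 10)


Weighted sum: 277
277 mod 11 = 2

Check digit: 9


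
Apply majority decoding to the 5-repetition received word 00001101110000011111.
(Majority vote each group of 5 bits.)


Groups: 00001, 10111, 00000, 11111
Majority votes: 0101

0101


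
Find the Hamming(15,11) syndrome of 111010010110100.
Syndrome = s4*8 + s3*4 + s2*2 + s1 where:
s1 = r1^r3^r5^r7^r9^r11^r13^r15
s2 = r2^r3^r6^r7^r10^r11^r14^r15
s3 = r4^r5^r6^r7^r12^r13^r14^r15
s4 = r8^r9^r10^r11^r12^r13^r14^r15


s1=1, s2=0, s3=0, s4=0

Syndrome = 1 (error at position 1)


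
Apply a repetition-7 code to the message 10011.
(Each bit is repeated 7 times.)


Each bit -> 7 copies

11111110000000000000011111111111111


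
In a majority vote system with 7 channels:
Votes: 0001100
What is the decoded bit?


Ones: 2 out of 7
Threshold: 4

0 (2/7 voted 1)


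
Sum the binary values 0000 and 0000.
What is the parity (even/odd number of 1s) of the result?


0000 = 0
0000 = 0
Sum = 0 = 0
1s count = 0

even parity (0 ones in 0)


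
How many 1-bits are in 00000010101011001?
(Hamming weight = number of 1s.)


Counting 1s in 00000010101011001

6


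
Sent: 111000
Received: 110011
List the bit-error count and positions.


XOR: 001011

3 error(s) at position(s): 2, 4, 5


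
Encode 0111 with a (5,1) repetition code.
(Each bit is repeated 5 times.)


Each bit -> 5 copies

00000111111111111111


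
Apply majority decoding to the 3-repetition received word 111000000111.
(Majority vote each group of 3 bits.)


Groups: 111, 000, 000, 111
Majority votes: 1001

1001


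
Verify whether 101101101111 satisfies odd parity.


Number of 1s: 9

Yes, parity is correct (9 ones)


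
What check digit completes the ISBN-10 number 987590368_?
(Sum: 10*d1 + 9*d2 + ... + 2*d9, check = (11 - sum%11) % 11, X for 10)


Weighted sum: 353
353 mod 11 = 1

Check digit: X


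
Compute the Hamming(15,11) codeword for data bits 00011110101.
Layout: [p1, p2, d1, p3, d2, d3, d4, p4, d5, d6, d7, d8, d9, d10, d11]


Parity bits: p1=1, p2=0, p3=1, p4=1

100100111110101


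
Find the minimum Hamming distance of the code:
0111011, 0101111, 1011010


Comparing all pairs, minimum distance: 2
Can detect 1 errors, correct 0 errors

2


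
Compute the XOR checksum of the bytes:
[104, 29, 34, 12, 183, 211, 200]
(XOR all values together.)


XOR chain: 104 ^ 29 ^ 34 ^ 12 ^ 183 ^ 211 ^ 200 = 247

247


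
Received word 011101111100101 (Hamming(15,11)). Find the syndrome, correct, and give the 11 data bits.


Syndrome = 13: error at position 13

Data: 10111100001 (corrected bit 13)


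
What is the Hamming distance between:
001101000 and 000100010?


XOR: 001001010
Count of 1s: 3

3


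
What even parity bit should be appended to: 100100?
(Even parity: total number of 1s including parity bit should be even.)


Number of 1s in data: 2
Parity bit: 0

0


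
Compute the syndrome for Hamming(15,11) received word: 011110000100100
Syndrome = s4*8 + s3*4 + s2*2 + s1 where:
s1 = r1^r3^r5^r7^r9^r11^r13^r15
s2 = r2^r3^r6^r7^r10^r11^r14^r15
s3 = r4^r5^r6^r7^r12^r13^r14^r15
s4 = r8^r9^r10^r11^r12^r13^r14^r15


s1=1, s2=1, s3=1, s4=0

Syndrome = 7 (error at position 7)


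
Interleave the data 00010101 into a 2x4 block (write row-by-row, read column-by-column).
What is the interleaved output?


Matrix:
  0001
  0101
Read columns: 00010011

00010011


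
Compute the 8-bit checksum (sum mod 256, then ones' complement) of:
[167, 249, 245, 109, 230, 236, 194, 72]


Sum = 1502 mod 256 = 222
Complement = 33

33


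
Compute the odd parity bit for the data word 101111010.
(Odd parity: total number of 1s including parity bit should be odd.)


Number of 1s in data: 6
Parity bit: 1

1


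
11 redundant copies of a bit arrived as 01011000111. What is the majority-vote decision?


Ones: 6 out of 11
Threshold: 6

1 (6/11 voted 1)


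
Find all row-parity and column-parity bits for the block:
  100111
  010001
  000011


Row parities: 000
Column parities: 110101

Row P: 000, Col P: 110101, Corner: 0


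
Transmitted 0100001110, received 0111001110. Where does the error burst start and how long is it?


XOR: 0011000000

Burst at position 2, length 2


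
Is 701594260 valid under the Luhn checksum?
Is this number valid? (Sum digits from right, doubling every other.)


Luhn sum = 31
31 mod 10 = 1

Invalid (Luhn sum mod 10 = 1)


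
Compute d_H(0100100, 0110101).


XOR: 0010001
Count of 1s: 2

2


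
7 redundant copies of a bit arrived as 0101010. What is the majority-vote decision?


Ones: 3 out of 7
Threshold: 4

0 (3/7 voted 1)


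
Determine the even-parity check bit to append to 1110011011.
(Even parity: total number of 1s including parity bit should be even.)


Number of 1s in data: 7
Parity bit: 1

1


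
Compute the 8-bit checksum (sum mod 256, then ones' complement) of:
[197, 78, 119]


Sum = 394 mod 256 = 138
Complement = 117

117


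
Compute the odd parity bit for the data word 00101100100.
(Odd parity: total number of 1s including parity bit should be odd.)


Number of 1s in data: 4
Parity bit: 1

1


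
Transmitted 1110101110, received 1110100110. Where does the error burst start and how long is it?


XOR: 0000001000

Burst at position 6, length 1


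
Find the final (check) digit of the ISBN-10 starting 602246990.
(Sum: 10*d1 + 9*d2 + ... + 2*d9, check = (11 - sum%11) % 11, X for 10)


Weighted sum: 207
207 mod 11 = 9

Check digit: 2


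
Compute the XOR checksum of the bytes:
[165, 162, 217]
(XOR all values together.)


XOR chain: 165 ^ 162 ^ 217 = 222

222


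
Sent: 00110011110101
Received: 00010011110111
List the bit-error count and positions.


XOR: 00100000000010

2 error(s) at position(s): 2, 12


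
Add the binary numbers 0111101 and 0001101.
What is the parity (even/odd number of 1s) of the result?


0111101 = 61
0001101 = 13
Sum = 74 = 1001010
1s count = 3

odd parity (3 ones in 1001010)


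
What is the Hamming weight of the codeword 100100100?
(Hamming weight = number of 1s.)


Counting 1s in 100100100

3


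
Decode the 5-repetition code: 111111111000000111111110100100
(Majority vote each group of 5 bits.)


Groups: 11111, 11110, 00000, 11111, 11101, 00100
Majority votes: 110110

110110


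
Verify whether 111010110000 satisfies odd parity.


Number of 1s: 6

No, parity error (6 ones)


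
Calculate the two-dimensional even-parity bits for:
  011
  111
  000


Row parities: 010
Column parities: 100

Row P: 010, Col P: 100, Corner: 1


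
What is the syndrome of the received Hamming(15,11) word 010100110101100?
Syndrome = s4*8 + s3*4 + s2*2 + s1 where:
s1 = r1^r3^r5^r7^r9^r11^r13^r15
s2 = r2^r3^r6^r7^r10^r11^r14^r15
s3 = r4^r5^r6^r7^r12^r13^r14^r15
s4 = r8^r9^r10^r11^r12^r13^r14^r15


s1=0, s2=1, s3=0, s4=0

Syndrome = 2 (error at position 2)


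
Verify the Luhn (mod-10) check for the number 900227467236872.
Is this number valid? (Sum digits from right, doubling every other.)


Luhn sum = 59
59 mod 10 = 9

Invalid (Luhn sum mod 10 = 9)


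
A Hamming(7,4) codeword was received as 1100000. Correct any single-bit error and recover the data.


Syndrome = 3: error at position 3

Data: 1000 (corrected bit 3)


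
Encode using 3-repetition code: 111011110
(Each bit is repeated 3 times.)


Each bit -> 3 copies

111111111000111111111111000


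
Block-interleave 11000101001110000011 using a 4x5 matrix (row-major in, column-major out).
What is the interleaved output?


Matrix:
  11000
  10100
  11100
  00011
Read columns: 11101010011000010001

11101010011000010001


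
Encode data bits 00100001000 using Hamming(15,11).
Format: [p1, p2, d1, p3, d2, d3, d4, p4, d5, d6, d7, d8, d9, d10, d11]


Parity bits: p1=0, p2=1, p3=0, p4=1

010001010001000


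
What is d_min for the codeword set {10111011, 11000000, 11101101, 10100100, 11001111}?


Comparing all pairs, minimum distance: 2
Can detect 1 errors, correct 0 errors

2


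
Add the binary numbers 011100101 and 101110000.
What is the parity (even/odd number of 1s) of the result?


011100101 = 229
101110000 = 368
Sum = 597 = 1001010101
1s count = 5

odd parity (5 ones in 1001010101)
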